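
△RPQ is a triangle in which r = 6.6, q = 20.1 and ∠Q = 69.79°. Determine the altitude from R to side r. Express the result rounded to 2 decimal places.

Law of sines: sin R = r·sin Q/q ≈ 0.30814.
Since q ≥ r, only the acute value applies: ∠R ≈ 17.95°.
Then ∠P = 180° − ∠Q − ∠R ≈ 92.26°.
Law of sines gives p = q·sin P/sin Q ≈ 21.402.
Area = ½·q·r·sin P ≈ 66.278.
The altitude from R has length 2·area/r ≈ 20.084.

20.08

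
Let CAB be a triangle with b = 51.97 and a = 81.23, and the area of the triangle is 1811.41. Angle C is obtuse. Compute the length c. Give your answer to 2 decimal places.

116.76

From area = ½·a·b·sin C, we get sin C = 2·area/(a·b) ≈ 0.85818.
Taking the obtuse solution, ∠C ≈ 120.89°.
Law of cosines then gives c ≈ 116.76.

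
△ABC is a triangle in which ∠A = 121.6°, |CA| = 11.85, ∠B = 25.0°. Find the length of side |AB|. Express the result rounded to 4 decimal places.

The third angle is ∠C = 180° − ∠A − ∠B = 33.40°.
Law of sines: |AB| = |CA|·sin C/sin B ≈ 15.435.

15.4352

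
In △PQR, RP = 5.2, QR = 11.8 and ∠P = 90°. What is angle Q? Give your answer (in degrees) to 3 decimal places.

26.147

Law of sines: sin Q = RP·sin P/QR ≈ 0.44068.
Since QR ≥ RP, only the acute value applies: ∠Q ≈ 26.15°.
Then ∠R = 180° − ∠P − ∠Q ≈ 63.85°.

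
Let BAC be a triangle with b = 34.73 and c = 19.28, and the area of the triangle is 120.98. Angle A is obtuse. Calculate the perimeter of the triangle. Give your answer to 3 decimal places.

From area = ½·c·b·sin A, we get sin A = 2·area/(c·b) ≈ 0.36135.
Taking the obtuse solution, ∠A ≈ 2.772 rad.
Law of cosines then gives a ≈ 53.166.
Perimeter = 34.73 + 53.166 + 19.28 = 107.18.

perimeter ≈ 107.176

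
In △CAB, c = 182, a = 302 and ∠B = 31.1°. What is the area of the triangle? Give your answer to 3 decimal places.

Area = ½·c·a·sin B ≈ 14195.

area ≈ 14195.369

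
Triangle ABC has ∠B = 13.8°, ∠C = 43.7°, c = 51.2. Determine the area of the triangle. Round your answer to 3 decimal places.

The third angle is ∠A = 180° − ∠B − ∠C = 122.50°.
Law of sines: a = c·sin A/sin C ≈ 62.502.
Law of sines: b = c·sin B/sin C ≈ 17.677.
Area = ½·c·a·sin B ≈ 381.67.

area ≈ 381.667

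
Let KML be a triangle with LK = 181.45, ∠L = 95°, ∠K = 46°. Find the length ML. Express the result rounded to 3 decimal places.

The third angle is ∠M = 180° − ∠L − ∠K = 39.00°.
Law of sines: ML = LK·sin K/sin M ≈ 207.41.

207.405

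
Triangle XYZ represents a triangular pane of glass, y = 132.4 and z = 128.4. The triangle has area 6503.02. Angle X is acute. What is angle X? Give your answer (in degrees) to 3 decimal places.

From area = ½·y·z·sin X, we get sin X = 2·area/(y·z) ≈ 0.76505.
Taking the acute solution, ∠X ≈ 49.91°.

49.912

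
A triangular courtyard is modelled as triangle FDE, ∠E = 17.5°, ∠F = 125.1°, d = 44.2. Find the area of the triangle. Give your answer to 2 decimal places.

area ≈ 395.67

The third angle is ∠D = 180° − ∠E − ∠F = 37.40°.
Law of sines: f = d·sin F/sin D ≈ 59.538.
Law of sines: e = d·sin E/sin D ≈ 21.883.
Area = ½·d·f·sin E ≈ 395.67.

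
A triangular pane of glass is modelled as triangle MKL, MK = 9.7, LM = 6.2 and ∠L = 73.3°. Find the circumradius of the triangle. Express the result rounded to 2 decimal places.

Law of sines: sin K = LM·sin L/MK ≈ 0.61222.
Since MK ≥ LM, only the acute value applies: ∠K ≈ 37.75°.
Then ∠M = 180° − ∠L − ∠K ≈ 68.95°.
Law of sines gives KL = MK·sin M/sin L ≈ 9.4513.
Circumradius = MK/(2 sin L) ≈ 5.0636.

5.06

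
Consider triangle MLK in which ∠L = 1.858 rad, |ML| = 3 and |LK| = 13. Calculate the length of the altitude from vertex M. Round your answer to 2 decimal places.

2.88

By the law of cosines, |KM|² = |ML|² + |LK|² − 2·|ML|·|LK|·cos L = 200.1, so |KM| ≈ 14.146.
Area = ½·|ML|·|LK|·sin L ≈ 18.701.
The altitude from M has length 2·area/|LK| ≈ 2.8771.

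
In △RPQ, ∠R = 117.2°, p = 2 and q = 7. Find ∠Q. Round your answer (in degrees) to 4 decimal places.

50.1324

By the law of cosines, r² = p² + q² − 2·p·q·cos R = 65.799, so r ≈ 8.1116.
Law of cosines again: cos Q = (r² + p² − q²)/(2·r·p) ≈ 0.64102, so ∠Q ≈ 50.13°.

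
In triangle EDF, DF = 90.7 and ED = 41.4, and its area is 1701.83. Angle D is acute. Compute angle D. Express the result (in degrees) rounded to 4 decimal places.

∠D ≈ 65.0178°

From area = ½·ED·DF·sin D, we get sin D = 2·area/(ED·DF) ≈ 0.90644.
Taking the acute solution, ∠D ≈ 65.02°.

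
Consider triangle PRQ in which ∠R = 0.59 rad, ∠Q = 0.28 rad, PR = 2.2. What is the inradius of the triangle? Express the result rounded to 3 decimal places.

0.586

The third angle is ∠P = π − ∠R − ∠Q = 2.272 rad.
Law of sines: RQ = PR·sin P/sin Q ≈ 6.0846.
Law of sines: QP = PR·sin R/sin Q ≈ 4.4291.
Area = ½·PR·RQ·sin R ≈ 3.7238.
Semiperimeter s = (6.0846+4.4291+2.2)/2 = 6.3568.
Inradius = area/s = 3.7238/6.3568 ≈ 0.58579.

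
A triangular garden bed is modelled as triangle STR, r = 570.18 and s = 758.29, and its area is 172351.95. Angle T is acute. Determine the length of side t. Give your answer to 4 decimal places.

From area = ½·r·s·sin T, we get sin T = 2·area/(r·s) ≈ 0.79726.
Taking the acute solution, ∠T ≈ 52.87°.
Law of cosines then gives t ≈ 614.92.

614.9214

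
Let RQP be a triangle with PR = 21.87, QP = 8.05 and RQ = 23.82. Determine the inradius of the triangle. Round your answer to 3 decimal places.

Semiperimeter s = (8.05 + 21.87 + 23.82)/2 = 26.87.
Heron's formula: area = √(26.87·18.82·5·3.05) ≈ 87.817.
Inradius = area/s = 87.817/26.87 ≈ 3.2682.

r ≈ 3.268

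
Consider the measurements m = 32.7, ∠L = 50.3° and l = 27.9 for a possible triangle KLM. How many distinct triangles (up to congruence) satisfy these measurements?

2

m·sin L = 32.7·sin(50.3°) ≈ 25.16.
Since m sin L < l < m (25.16 < 27.9 < 32.7), two triangles exist.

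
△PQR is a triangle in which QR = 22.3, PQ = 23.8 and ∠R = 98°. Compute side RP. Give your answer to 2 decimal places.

Law of sines: sin P = QR·sin R/PQ ≈ 0.92786.
Since PQ ≥ QR, only the acute value applies: ∠P ≈ 68.10°.
Then ∠Q = 180° − ∠R − ∠P ≈ 13.90°.
Law of sines gives RP = PQ·sin Q/sin R ≈ 5.7724.

5.77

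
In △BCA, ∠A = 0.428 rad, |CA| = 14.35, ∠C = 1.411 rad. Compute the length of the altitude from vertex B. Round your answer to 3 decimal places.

The third angle is ∠B = π − ∠C − ∠A = 1.303 rad.
Law of sines: |AB| = |CA|·sin C/sin B ≈ 14.692.
Law of sines: |BC| = |CA|·sin A/sin B ≈ 6.1768.
Area = ½·|CA|·|AB|·sin A ≈ 43.754.
The altitude from B has length 2·area/|CA| ≈ 6.0981.

h_B ≈ 6.098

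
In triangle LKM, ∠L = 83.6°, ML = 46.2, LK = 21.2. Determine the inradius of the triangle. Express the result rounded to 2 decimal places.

8.39

By the law of cosines, KM² = ML² + LK² − 2·ML·LK·cos L = 2365.5, so KM ≈ 48.637.
Area = ½·ML·LK·sin L ≈ 486.67.
Semiperimeter s = (48.637+46.2+21.2)/2 = 58.018.
Inradius = area/s = 486.67/58.018 ≈ 8.3882.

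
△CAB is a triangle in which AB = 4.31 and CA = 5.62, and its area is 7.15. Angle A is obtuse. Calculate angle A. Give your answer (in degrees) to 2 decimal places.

From area = ½·CA·AB·sin A, we get sin A = 2·area/(CA·AB) ≈ 0.59037.
Taking the obtuse solution, ∠A ≈ 143.82°.

143.82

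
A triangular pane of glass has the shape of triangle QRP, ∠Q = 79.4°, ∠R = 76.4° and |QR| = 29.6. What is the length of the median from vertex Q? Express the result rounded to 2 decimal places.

m_Q ≈ 40.52

The third angle is ∠P = 180° − ∠Q − ∠R = 24.20°.
Law of sines: |RP| = |QR|·sin Q/sin P ≈ 70.976.
Law of sines: |PQ| = |QR|·sin R/sin P ≈ 70.184.
Median from Q: ½√(2·|PQ|² + 2·|QR|² − |RP|²) ≈ 40.516.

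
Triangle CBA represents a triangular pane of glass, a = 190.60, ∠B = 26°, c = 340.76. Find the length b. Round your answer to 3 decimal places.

By the law of cosines, b² = a² + c² − 2·a·c·cos B = 35694, so b ≈ 188.93.

188.930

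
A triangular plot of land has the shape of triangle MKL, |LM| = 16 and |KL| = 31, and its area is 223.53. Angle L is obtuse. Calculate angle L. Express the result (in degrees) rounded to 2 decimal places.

115.67

From area = ½·|KL|·|LM|·sin L, we get sin L = 2·area/(|KL|·|LM|) ≈ 0.90133.
Taking the obtuse solution, ∠L ≈ 115.67°.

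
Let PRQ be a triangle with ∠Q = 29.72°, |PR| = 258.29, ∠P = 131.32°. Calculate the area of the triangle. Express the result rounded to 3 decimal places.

area ≈ 16418.440

The third angle is ∠R = 180° − ∠Q − ∠P = 18.96°.
Law of sines: |RQ| = |PR|·sin P/sin Q ≈ 391.29.
Law of sines: |QP| = |PR|·sin R/sin Q ≈ 169.28.
Area = ½·|PR|·|RQ|·sin R ≈ 16418.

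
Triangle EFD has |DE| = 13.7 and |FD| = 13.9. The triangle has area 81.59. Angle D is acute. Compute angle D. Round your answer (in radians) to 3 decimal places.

From area = ½·|FD|·|DE|·sin D, we get sin D = 2·area/(|FD|·|DE|) ≈ 0.85690.
Taking the acute solution, ∠D ≈ 1.029 rad.

1.029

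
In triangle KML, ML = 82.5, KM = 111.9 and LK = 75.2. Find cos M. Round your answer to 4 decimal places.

By the law of cosines, cos M = (KM² + ML² − LK²) / (2·KM·ML) ≈ 0.74053, so ∠M ≈ 0.737 rad.

0.7405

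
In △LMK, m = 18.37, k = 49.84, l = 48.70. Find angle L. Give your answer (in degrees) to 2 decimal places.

∠L ≈ 75.78°

By the law of cosines, cos L = (m² + k² − l²) / (2·m·k) ≈ 0.24564, so ∠L ≈ 75.78°.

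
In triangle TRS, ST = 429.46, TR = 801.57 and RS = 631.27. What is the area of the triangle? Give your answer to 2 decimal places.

area ≈ 134731.85

Semiperimeter s = (631.27 + 429.46 + 801.57)/2 = 931.15.
Heron's formula: area = √(931.15·299.88·501.69·129.58) ≈ 1.3473e+05.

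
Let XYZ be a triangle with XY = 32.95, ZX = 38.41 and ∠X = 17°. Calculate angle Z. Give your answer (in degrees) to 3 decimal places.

By the law of cosines, YZ² = ZX² + XY² − 2·ZX·XY·cos X = 140.41, so YZ ≈ 11.85.
Law of cosines again: cos Z = (YZ² + ZX² − XY²)/(2·YZ·ZX) ≈ 0.58228, so ∠Z ≈ 54.39°.

54.389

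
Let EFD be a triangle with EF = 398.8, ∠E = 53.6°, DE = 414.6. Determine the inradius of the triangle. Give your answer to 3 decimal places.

By the law of cosines, FD² = DE² + EF² − 2·DE·EF·cos E = 1.347e+05, so FD ≈ 367.01.
Area = ½·DE·EF·sin E ≈ 66542.
Semiperimeter s = (367.01+414.6+398.8)/2 = 590.21.
Inradius = area/s = 66542/590.21 ≈ 112.74.

112.743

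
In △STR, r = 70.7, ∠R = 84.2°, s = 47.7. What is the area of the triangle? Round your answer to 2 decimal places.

Law of sines: sin S = s·sin R/r ≈ 0.67123.
Since r ≥ s, only the acute value applies: ∠S ≈ 42.16°.
Then ∠T = 180° − ∠R − ∠S ≈ 53.64°.
Law of sines gives t = r·sin T/sin R ≈ 57.227.
Area = ½·r·s·sin T ≈ 1357.9.

1357.87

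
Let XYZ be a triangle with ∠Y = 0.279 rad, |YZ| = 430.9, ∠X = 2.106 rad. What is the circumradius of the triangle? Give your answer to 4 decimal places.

R ≈ 250.4753

The third angle is ∠Z = π − ∠X − ∠Y = 0.757 rad.
Law of sines: |ZX| = |YZ|·sin Y/sin X ≈ 137.96.
Law of sines: |XY| = |YZ|·sin Z/sin X ≈ 343.88.
Circumradius = |YZ|/(2 sin X) ≈ 250.48.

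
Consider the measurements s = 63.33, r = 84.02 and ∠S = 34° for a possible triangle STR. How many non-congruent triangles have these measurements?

2

r·sin S = 84.02·sin(34°) ≈ 46.98.
Since r sin S < s < r (46.98 < 63.33 < 84.02), two triangles exist.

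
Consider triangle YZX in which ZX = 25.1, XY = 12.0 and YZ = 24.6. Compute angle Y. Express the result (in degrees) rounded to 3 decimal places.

By the law of cosines, cos Y = (XY² + YZ² − ZX²) / (2·XY·YZ) ≈ 0.20181, so ∠Y ≈ 78.36°.

∠Y ≈ 78.357°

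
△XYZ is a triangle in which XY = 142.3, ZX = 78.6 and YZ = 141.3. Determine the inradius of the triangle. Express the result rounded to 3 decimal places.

29.564

Semiperimeter s = (141.3 + 78.6 + 142.3)/2 = 181.1.
Heron's formula: area = √(181.1·39.8·102.5·38.8) ≈ 5354.
Inradius = area/s = 5354/181.1 ≈ 29.564.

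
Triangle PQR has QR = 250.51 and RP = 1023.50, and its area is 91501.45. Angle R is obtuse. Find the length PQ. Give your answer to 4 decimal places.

1212.2168

From area = ½·QR·RP·sin R, we get sin R = 2·area/(QR·RP) ≈ 0.71375.
Taking the obtuse solution, ∠R ≈ 134.46°.
Law of cosines then gives PQ ≈ 1212.2.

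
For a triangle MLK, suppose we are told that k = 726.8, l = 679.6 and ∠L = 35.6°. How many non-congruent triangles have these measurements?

2

k·sin L = 726.8·sin(35.6°) ≈ 423.1.
Since k sin L < l < k (423.1 < 679.6 < 726.8), two triangles exist.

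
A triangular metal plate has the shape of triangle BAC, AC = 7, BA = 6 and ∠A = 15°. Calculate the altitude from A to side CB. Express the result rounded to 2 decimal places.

h_A ≈ 5.53

By the law of cosines, CB² = BA² + AC² − 2·BA·AC·cos A = 3.8622, so CB ≈ 1.9653.
Area = ½·BA·AC·sin A ≈ 5.4352.
The altitude from A has length 2·area/CB ≈ 5.5313.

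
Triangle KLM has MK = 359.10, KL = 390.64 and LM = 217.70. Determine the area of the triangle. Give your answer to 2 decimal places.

Semiperimeter s = (217.7 + 359.1 + 390.64)/2 = 483.72.
Heron's formula: area = √(483.72·266.02·124.62·93.08) ≈ 38635.

38634.58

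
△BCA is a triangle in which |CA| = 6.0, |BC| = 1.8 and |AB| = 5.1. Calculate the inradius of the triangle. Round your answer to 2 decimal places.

r ≈ 0.66

Semiperimeter s = (6 + 5.1 + 1.8)/2 = 6.45.
Heron's formula: area = √(6.45·0.45·1.35·4.65) ≈ 4.2685.
Inradius = area/s = 4.2685/6.45 ≈ 0.66179.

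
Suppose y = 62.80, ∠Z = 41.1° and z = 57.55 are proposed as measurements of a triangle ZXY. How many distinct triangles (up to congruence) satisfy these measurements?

y·sin Z = 62.80·sin(41.1°) ≈ 41.28.
Since y sin Z < z < y (41.28 < 57.55 < 62.80), two triangles exist.

2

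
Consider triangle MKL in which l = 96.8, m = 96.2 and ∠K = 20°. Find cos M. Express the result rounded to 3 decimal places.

cos M ≈ 0.191

By the law of cosines, k² = l² + m² − 2·l·m·cos K = 1123.5, so k ≈ 33.519.
Law of cosines again: cos M = (k² + l² − m²)/(2·k·l) ≈ 0.19098, so ∠M ≈ 78.99°.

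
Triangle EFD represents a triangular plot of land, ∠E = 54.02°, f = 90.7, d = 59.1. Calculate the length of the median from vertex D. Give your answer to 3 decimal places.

By the law of cosines, e² = f² + d² − 2·f·d·cos E = 5420.8, so e ≈ 73.626.
Median from D: ½√(2·e² + 2·f² − d²) ≈ 77.139.

m_D ≈ 77.139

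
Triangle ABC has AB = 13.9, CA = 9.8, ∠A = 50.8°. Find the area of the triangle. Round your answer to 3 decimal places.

Area = ½·CA·AB·sin A ≈ 52.781.

52.781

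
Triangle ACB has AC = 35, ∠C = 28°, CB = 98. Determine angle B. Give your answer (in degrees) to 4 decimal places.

By the law of cosines, BA² = AC² + CB² − 2·AC·CB·cos C = 4772, so BA ≈ 69.08.
Law of cosines again: cos B = (CB² + BA² − AC²)/(2·CB·BA) ≈ 0.97130, so ∠B ≈ 13.76°.

13.7605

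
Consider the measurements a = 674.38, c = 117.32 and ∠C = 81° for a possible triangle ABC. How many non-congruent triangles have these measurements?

0

a·sin C = 674.38·sin(81°) ≈ 666.1.
Since c = 117.32 < 666.1 = a sin C, no triangle exists.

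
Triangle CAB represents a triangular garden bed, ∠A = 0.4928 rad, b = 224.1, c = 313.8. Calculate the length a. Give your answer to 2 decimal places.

By the law of cosines, a² = b² + c² − 2·b·c·cos A = 24781, so a ≈ 157.42.

157.42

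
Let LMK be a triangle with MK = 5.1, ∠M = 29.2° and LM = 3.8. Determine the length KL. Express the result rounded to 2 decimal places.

By the law of cosines, KL² = LM² + MK² − 2·LM·MK·cos M = 6.6155, so KL ≈ 2.5721.

2.57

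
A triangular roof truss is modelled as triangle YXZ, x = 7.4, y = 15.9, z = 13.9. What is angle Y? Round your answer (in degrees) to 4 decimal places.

91.3481

By the law of cosines, cos Y = (x² + z² − y²) / (2·x·z) ≈ -0.02353, so ∠Y ≈ 91.35°.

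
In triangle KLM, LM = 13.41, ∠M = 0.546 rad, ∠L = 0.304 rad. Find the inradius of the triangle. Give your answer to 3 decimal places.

The third angle is ∠K = π − ∠L − ∠M = 2.292 rad.
Law of sines: MK = LM·sin L/sin K ≈ 5.3431.
Law of sines: KL = LM·sin M/sin K ≈ 9.2688.
Area = ½·LM·MK·sin M ≈ 18.603.
Semiperimeter s = (13.41+5.3431+9.2688)/2 = 14.011.
Inradius = area/s = 18.603/14.011 ≈ 1.3278.

r ≈ 1.328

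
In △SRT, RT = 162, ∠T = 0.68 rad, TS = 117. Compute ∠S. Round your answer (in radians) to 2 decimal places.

By the law of cosines, SR² = RT² + TS² − 2·RT·TS·cos T = 10457, so SR ≈ 102.26.
Law of cosines again: cos S = (TS² + SR² − RT²)/(2·TS·SR) ≈ -0.08769, so ∠S ≈ 1.659 rad.

1.66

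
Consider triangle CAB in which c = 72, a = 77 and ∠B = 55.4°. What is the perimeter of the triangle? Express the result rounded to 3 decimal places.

By the law of cosines, b² = c² + a² − 2·c·a·cos B = 4816.7, so b ≈ 69.403.
Semiperimeter s = (72+77+69.403)/2 = 109.2.
Perimeter = 72 + 77 + 69.403 = 218.4.

218.403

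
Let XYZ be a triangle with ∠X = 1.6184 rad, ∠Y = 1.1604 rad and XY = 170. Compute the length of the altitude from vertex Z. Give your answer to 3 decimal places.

h_Z ≈ 438.752

The third angle is ∠Z = π − ∠X − ∠Y = 0.3628 rad.
Law of sines: YZ = XY·sin X/sin Z ≈ 478.48.
Law of sines: ZX = XY·sin Y/sin Z ≈ 439.25.
Area = ½·XY·YZ·sin Y ≈ 37294.
The altitude from Z has length 2·area/XY ≈ 438.75.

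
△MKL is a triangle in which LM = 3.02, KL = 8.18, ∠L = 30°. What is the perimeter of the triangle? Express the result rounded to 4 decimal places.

By the law of cosines, MK² = KL² + LM² − 2·KL·LM·cos L = 33.245, so MK ≈ 5.7658.
Semiperimeter s = (8.18+3.02+5.7658)/2 = 8.4829.
Perimeter = 8.18 + 3.02 + 5.7658 = 16.966.

perimeter ≈ 16.9658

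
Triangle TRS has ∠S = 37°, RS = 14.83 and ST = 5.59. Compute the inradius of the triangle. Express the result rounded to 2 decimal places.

1.59

By the law of cosines, TR² = RS² + ST² − 2·RS·ST·cos S = 118.76, so TR ≈ 10.898.
Area = ½·RS·ST·sin S ≈ 24.945.
Semiperimeter s = (14.83+5.59+10.898)/2 = 15.659.
Inradius = area/s = 24.945/15.659 ≈ 1.593.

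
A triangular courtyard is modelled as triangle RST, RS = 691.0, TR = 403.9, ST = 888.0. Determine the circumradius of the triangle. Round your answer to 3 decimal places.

460.464

By the law of cosines, cos R = (TR² + RS² − ST²) / (2·TR·RS) ≈ -0.26501, so ∠R ≈ 105.37°.
Circumradius = ST/(2 sin R) ≈ 460.46.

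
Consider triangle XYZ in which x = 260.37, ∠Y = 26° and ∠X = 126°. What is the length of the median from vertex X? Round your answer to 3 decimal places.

66.472

The third angle is ∠Z = 180° − ∠X − ∠Y = 28.00°.
Law of sines: y = x·sin Y/sin X ≈ 141.08.
Law of sines: z = x·sin Z/sin X ≈ 151.09.
Median from X: ½√(2·y² + 2·z² − x²) ≈ 66.472.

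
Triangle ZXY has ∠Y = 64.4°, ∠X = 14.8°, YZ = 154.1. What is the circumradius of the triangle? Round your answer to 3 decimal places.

The third angle is ∠Z = 180° − ∠X − ∠Y = 100.80°.
Law of sines: XY = YZ·sin Z/sin X ≈ 592.57.
Law of sines: ZX = YZ·sin Y/sin X ≈ 544.04.
Circumradius = YZ/(2 sin X) ≈ 301.63.

R ≈ 301.630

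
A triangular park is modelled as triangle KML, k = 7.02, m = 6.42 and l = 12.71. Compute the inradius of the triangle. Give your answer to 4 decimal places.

1.0606

Semiperimeter s = (7.02 + 6.42 + 12.71)/2 = 13.075.
Heron's formula: area = √(13.075·6.055·6.655·0.365) ≈ 13.868.
Inradius = area/s = 13.868/13.075 ≈ 1.0606.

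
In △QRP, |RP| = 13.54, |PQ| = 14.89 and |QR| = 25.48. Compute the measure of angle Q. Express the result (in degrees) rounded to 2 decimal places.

∠Q ≈ 25.02°

By the law of cosines, cos Q = (|PQ|² + |QR|² − |RP|²) / (2·|PQ|·|QR|) ≈ 0.90619, so ∠Q ≈ 25.02°.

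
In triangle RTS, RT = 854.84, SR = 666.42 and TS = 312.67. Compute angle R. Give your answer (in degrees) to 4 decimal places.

By the law of cosines, cos R = (SR² + RT² − TS²) / (2·SR·RT) ≈ 0.94536, so ∠R ≈ 19.03°.

19.0287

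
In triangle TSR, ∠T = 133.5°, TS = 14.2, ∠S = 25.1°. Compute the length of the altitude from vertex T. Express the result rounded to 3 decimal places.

The third angle is ∠R = 180° − ∠T − ∠S = 21.40°.
Law of sines: SR = TS·sin T/sin R ≈ 28.23.
Law of sines: RT = TS·sin S/sin R ≈ 16.509.
Area = ½·TS·SR·sin S ≈ 85.022.
The altitude from T has length 2·area/SR ≈ 6.0236.

h_T ≈ 6.024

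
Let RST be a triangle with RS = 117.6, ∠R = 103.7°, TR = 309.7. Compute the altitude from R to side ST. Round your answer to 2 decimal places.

By the law of cosines, ST² = TR² + RS² − 2·TR·RS·cos R = 1.27e+05, so ST ≈ 356.36.
Area = ½·TR·RS·sin R ≈ 17692.
The altitude from R has length 2·area/ST ≈ 99.293.

h_R ≈ 99.29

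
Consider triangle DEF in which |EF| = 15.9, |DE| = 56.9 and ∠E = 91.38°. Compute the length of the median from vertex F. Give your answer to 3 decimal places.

By the law of cosines, |FD|² = |DE|² + |EF|² − 2·|DE|·|EF|·cos E = 3534, so |FD| ≈ 59.447.
Median from F: ½√(2·|EF|² + 2·|FD|² − |DE|²) ≈ 32.924.

m_F ≈ 32.924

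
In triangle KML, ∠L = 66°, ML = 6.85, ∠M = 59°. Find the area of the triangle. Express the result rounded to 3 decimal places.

The third angle is ∠K = 180° − ∠M − ∠L = 55.00°.
Law of sines: LK = ML·sin M/sin K ≈ 7.1679.
Law of sines: KM = ML·sin L/sin K ≈ 7.6393.
Area = ½·ML·LK·sin L ≈ 22.428.

area ≈ 22.428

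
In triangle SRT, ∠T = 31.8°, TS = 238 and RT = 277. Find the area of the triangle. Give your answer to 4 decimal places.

area ≈ 17370.0439

Area = ½·RT·TS·sin T ≈ 17370.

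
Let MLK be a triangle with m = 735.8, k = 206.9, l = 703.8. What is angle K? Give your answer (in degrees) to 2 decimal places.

16.33

By the law of cosines, cos K = (m² + l² − k²) / (2·m·l) ≈ 0.95966, so ∠K ≈ 16.33°.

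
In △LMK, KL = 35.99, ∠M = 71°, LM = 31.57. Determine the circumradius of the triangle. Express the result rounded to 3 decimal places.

Law of sines: sin K = LM·sin M/KL ≈ 0.82940.
Since KL ≥ LM, only the acute value applies: ∠K ≈ 56.04°.
Then ∠L = 180° − ∠M − ∠K ≈ 52.96°.
Law of sines gives MK = KL·sin L/sin M ≈ 30.384.
Circumradius = KL/(2 sin M) ≈ 19.032.

19.032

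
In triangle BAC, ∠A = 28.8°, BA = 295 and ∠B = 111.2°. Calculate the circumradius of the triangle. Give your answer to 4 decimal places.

The third angle is ∠C = 180° − ∠B − ∠A = 40.00°.
Law of sines: AC = BA·sin B/sin C ≈ 427.88.
Law of sines: CB = BA·sin A/sin C ≈ 221.1.
Circumradius = BA/(2 sin C) ≈ 229.47.

229.4693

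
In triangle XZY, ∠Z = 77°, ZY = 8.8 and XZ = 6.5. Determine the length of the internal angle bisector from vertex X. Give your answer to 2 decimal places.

6.66

By the law of cosines, YX² = XZ² + ZY² − 2·XZ·ZY·cos Z = 93.956, so YX ≈ 9.6931.
Law of cosines again: cos X = (YX² + XZ² − ZY²)/(2·YX·XZ) ≈ 0.46636, so ∠X ≈ 62.20°.
The bisector from X has length 2·YX·XZ·cos(∠X/2)/(YX+XZ) ≈ 6.6632.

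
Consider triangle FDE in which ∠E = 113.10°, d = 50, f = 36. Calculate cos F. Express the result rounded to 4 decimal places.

By the law of cosines, e² = f² + d² − 2·f·d·cos E = 5208.4, so e ≈ 72.169.
Law of cosines again: cos F = (d² + e² − f²)/(2·d·e) ≈ 0.88852, so ∠F ≈ 27.31°.

0.8885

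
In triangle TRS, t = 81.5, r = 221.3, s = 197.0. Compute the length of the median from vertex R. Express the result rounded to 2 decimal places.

102.38

Median from R: ½√(2·s² + 2·t² − r²) ≈ 102.38.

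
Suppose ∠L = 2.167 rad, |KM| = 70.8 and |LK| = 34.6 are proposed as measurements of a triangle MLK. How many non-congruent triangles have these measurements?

1

|LK|·sin L = 34.6·sin(2.167 rad) ≈ 28.63.
Since ∠L is not acute, a triangle exists only if |KM| > |LK|; here |KM| > |LK|, so there is exactly one triangle.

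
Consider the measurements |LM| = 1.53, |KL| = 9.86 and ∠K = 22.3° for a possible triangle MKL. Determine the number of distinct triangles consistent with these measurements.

|KL|·sin K = 9.86·sin(22.3°) ≈ 3.741.
Since |LM| = 1.53 < 3.741 = |KL| sin K, no triangle exists.

0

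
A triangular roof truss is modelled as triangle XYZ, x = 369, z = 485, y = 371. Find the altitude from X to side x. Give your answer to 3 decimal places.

Semiperimeter s = (369 + 371 + 485)/2 = 612.5.
Heron's formula: area = √(612.5·243.5·241.5·127.5) ≈ 67767.
The altitude from X has length 2·area/x ≈ 367.3.

367.299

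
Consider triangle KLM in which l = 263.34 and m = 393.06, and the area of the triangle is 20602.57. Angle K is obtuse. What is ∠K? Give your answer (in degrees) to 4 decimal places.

From area = ½·l·m·sin K, we get sin K = 2·area/(l·m) ≈ 0.39808.
Taking the obtuse solution, ∠K ≈ 156.54°.

∠K ≈ 156.5415°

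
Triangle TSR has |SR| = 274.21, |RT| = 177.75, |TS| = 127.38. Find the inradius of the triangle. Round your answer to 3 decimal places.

Semiperimeter s = (274.21 + 177.75 + 127.38)/2 = 289.67.
Heron's formula: area = √(289.67·15.46·111.92·162.29) ≈ 9019.
Inradius = area/s = 9019/289.67 ≈ 31.135.

r ≈ 31.135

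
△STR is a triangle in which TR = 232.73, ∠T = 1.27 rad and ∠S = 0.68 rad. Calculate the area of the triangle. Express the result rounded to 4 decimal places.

38213.1768

The third angle is ∠R = π − ∠S − ∠T = 1.192 rad.
Law of sines: RS = TR·sin T/sin S ≈ 353.5.
Law of sines: ST = TR·sin R/sin S ≈ 343.83.
Area = ½·TR·RS·sin R ≈ 38213.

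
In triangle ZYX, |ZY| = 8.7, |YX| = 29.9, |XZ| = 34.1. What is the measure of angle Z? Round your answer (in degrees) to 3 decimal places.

By the law of cosines, cos Z = (|XZ|² + |ZY|² − |YX|²) / (2·|XZ|·|ZY|) ≈ 0.58059, so ∠Z ≈ 54.51°.

54.508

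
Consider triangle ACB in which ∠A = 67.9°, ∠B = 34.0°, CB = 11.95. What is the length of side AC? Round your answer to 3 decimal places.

The third angle is ∠C = 180° − ∠B − ∠A = 78.10°.
Law of sines: AC = CB·sin B/sin A ≈ 7.2122.

7.212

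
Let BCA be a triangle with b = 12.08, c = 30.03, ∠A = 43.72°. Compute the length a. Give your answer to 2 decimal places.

22.88

By the law of cosines, a² = b² + c² − 2·b·c·cos A = 523.37, so a ≈ 22.877.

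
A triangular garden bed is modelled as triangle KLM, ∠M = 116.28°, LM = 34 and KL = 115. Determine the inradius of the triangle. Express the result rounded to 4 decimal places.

11.9327

Law of sines: sin K = LM·sin M/KL ≈ 0.26509.
Since KL ≥ LM, only the acute value applies: ∠K ≈ 15.37°.
Then ∠L = 180° − ∠M − ∠K ≈ 48.35°.
Law of sines gives MK = KL·sin L/sin M ≈ 95.832.
Area = ½·KL·LM·sin L ≈ 1460.8.
Semiperimeter s = (34+95.832+115)/2 = 122.42.
Inradius = area/s = 1460.8/122.42 ≈ 11.933.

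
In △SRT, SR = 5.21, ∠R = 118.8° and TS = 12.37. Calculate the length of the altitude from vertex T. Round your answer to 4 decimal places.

7.8751

Law of sines: sin T = SR·sin R/TS ≈ 0.36908.
Since TS ≥ SR, only the acute value applies: ∠T ≈ 21.66°.
Then ∠S = 180° − ∠R − ∠T ≈ 39.54°.
Law of sines gives RT = TS·sin S/sin R ≈ 8.9867.
Area = ½·TS·SR·sin S ≈ 20.515.
The altitude from T has length 2·area/SR ≈ 7.8751.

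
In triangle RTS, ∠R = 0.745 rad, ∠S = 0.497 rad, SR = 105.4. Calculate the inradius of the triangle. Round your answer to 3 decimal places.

r ≈ 16.215

The third angle is ∠T = π − ∠S − ∠R = 1.900 rad.
Law of sines: TS = SR·sin R/sin T ≈ 75.503.
Law of sines: RT = SR·sin S/sin T ≈ 53.098.
Area = ½·SR·TS·sin S ≈ 1897.1.
Semiperimeter s = (75.503+105.4+53.098)/2 = 117.
Inradius = area/s = 1897.1/117 ≈ 16.215.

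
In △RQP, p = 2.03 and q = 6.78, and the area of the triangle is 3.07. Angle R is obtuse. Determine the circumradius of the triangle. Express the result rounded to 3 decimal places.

From area = ½·q·p·sin R, we get sin R = 2·area/(q·p) ≈ 0.44611.
Taking the obtuse solution, ∠R ≈ 153.51°.
Law of cosines then gives r ≈ 8.6444.
Circumradius = r/(2 sin R) ≈ 9.6886.

9.689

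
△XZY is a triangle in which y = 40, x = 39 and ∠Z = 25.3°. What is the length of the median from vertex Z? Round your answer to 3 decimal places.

By the law of cosines, z² = y² + x² − 2·y·x·cos Z = 300.26, so z ≈ 17.328.
Median from Z: ½√(2·y² + 2·x² − z²) ≈ 38.541.

m_Z ≈ 38.541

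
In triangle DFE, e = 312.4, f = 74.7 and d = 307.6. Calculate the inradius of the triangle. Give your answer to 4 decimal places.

Semiperimeter s = (307.6 + 74.7 + 312.4)/2 = 347.35.
Heron's formula: area = √(347.35·39.75·272.65·34.95) ≈ 11470.
Inradius = area/s = 11470/347.35 ≈ 33.023.

r ≈ 33.0226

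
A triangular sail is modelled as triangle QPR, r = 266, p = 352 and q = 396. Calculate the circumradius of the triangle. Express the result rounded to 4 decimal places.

By the law of cosines, cos Q = (p² + r² − q²) / (2·p·r) ≈ 0.20209, so ∠Q ≈ 78.34°.
Circumradius = q/(2 sin Q) ≈ 202.17.

202.1714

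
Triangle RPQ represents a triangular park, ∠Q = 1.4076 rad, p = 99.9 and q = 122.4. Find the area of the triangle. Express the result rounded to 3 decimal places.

Law of sines: sin P = p·sin Q/q ≈ 0.80533.
Since q ≥ p, only the acute value applies: ∠P ≈ 0.9362 rad.
Then ∠R = π − ∠Q − ∠P ≈ 0.7978 rad.
Law of sines gives r = q·sin R/sin Q ≈ 88.793.
Area = ½·q·p·sin R ≈ 4376.3.

area ≈ 4376.266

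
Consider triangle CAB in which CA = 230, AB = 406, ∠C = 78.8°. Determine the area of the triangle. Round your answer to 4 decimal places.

Law of sines: sin B = CA·sin C/AB ≈ 0.55571.
Since AB ≥ CA, only the acute value applies: ∠B ≈ 33.76°.
Then ∠A = 180° − ∠C − ∠B ≈ 67.44°.
Law of sines gives BC = AB·sin A/sin C ≈ 382.21.
Area = ½·AB·CA·sin A ≈ 43117.

43117.2404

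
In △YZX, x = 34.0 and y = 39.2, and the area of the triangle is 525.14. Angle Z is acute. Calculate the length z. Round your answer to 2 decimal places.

From area = ½·x·y·sin Z, we get sin Z = 2·area/(x·y) ≈ 0.78803.
Taking the acute solution, ∠Z ≈ 52.00°.
Law of cosines then gives z ≈ 32.428.

32.43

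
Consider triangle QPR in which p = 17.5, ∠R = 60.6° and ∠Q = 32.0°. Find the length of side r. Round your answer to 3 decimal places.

The third angle is ∠P = 180° − ∠R − ∠Q = 87.40°.
Law of sines: r = p·sin R/sin P ≈ 15.262.

15.262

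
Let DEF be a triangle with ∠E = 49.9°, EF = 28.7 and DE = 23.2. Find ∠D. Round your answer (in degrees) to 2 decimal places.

By the law of cosines, FD² = DE² + EF² − 2·DE·EF·cos E = 504.16, so FD ≈ 22.454.
Law of cosines again: cos D = (FD² + DE² − EF²)/(2·FD·DE) ≈ 0.20993, so ∠D ≈ 77.88°.

∠D ≈ 77.88°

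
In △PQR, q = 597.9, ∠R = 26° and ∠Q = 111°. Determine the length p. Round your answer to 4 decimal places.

The third angle is ∠P = 180° − ∠Q − ∠R = 43.00°.
Law of sines: p = q·sin P/sin Q ≈ 436.78.

436.7774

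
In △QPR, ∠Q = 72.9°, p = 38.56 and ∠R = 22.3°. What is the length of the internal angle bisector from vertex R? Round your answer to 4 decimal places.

The third angle is ∠P = 180° − ∠R − ∠Q = 84.80°.
Law of sines: q = p·sin Q/sin P ≈ 37.008.
Law of sines: r = p·sin R/sin P ≈ 14.692.
The bisector from R has length 2·q·p·cos(∠R/2)/(q+p) ≈ 37.055.

37.0550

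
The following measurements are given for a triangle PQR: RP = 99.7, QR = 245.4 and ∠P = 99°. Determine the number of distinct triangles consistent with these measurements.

1

RP·sin P = 99.7·sin(99°) ≈ 98.47.
Since ∠P is not acute, a triangle exists only if QR > RP; here QR > RP, so there is exactly one triangle.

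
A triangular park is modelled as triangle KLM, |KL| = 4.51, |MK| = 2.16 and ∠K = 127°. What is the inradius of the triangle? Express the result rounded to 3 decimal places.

By the law of cosines, |LM|² = |MK|² + |KL|² − 2·|MK|·|KL|·cos K = 36.731, so |LM| ≈ 6.0606.
Area = ½·|MK|·|KL|·sin K ≈ 3.89.
Semiperimeter s = (6.0606+2.16+4.51)/2 = 6.3653.
Inradius = area/s = 3.89/6.3653 ≈ 0.61112.

0.611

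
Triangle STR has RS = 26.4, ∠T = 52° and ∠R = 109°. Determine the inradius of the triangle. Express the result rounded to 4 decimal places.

3.9467

The third angle is ∠S = 180° − ∠T − ∠R = 19.00°.
Law of sines: TR = RS·sin S/sin T ≈ 10.907.
Law of sines: ST = RS·sin R/sin T ≈ 31.677.
Area = ½·RS·TR·sin R ≈ 136.13.
Semiperimeter s = (10.907+26.4+31.677)/2 = 34.492.
Inradius = area/s = 136.13/34.492 ≈ 3.9467.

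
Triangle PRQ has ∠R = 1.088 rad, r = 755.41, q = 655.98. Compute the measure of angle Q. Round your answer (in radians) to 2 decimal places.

Law of sines: sin Q = q·sin R/r ≈ 0.76912.
Since r ≥ q, only the acute value applies: ∠Q ≈ 0.877 rad.
Then ∠P = π − ∠R − ∠Q ≈ 1.176 rad.

0.88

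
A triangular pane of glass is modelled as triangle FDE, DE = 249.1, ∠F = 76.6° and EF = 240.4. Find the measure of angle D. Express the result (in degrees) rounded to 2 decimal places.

Law of sines: sin D = EF·sin F/DE ≈ 0.93880.
Since DE ≥ EF, only the acute value applies: ∠D ≈ 69.85°.
Then ∠E = 180° − ∠F − ∠D ≈ 33.55°.

69.85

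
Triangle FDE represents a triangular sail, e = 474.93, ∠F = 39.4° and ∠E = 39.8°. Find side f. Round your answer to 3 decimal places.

470.939

The third angle is ∠D = 180° − ∠E − ∠F = 100.80°.
Law of sines: f = e·sin F/sin E ≈ 470.94.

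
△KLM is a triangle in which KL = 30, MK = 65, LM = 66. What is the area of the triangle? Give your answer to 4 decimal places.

Semiperimeter s = (66 + 65 + 30)/2 = 80.5.
Heron's formula: area = √(80.5·14.5·15.5·50.5) ≈ 955.86.

area ≈ 955.8582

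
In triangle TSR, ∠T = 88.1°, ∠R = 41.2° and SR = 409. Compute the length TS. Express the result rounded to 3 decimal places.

The third angle is ∠S = 180° − ∠R − ∠T = 50.70°.
Law of sines: TS = SR·sin R/sin T ≈ 269.55.

269.552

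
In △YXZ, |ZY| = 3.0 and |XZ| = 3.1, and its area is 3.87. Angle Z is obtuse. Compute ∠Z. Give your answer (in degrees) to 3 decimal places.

From area = ½·|XZ|·|ZY|·sin Z, we get sin Z = 2·area/(|XZ|·|ZY|) ≈ 0.83226.
Taking the obtuse solution, ∠Z ≈ 123.67°.

∠Z ≈ 123.669°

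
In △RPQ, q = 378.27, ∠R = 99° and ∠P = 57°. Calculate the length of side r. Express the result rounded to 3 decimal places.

The third angle is ∠Q = 180° − ∠R − ∠P = 24.00°.
Law of sines: r = q·sin R/sin Q ≈ 918.56.

918.562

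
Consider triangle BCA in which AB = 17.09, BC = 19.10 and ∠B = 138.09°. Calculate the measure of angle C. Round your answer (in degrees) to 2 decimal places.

∠C ≈ 19.74°

By the law of cosines, CA² = AB² + BC² − 2·AB·BC·cos B = 1142.7, so CA ≈ 33.804.
Law of cosines again: cos C = (BC² + CA² − AB²)/(2·BC·CA) ≈ 0.94126, so ∠C ≈ 19.74°.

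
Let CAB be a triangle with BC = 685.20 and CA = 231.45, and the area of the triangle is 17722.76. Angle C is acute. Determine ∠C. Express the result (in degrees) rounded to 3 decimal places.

∠C ≈ 12.915°

From area = ½·BC·CA·sin C, we get sin C = 2·area/(BC·CA) ≈ 0.22350.
Taking the acute solution, ∠C ≈ 12.91°.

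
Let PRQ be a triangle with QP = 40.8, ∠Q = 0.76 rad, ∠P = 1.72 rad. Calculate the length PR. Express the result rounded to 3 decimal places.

45.751

The third angle is ∠R = π − ∠Q − ∠P = 0.662 rad.
Law of sines: PR = QP·sin Q/sin R ≈ 45.751.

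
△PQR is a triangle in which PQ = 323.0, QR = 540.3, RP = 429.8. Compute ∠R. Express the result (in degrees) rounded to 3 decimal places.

36.711

By the law of cosines, cos R = (QR² + RP² − PQ²) / (2·QR·RP) ≈ 0.80166, so ∠R ≈ 36.71°.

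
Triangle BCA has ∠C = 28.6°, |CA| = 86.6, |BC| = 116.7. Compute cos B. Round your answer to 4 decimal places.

0.7003

By the law of cosines, |AB|² = |BC|² + |CA|² − 2·|BC|·|CA|·cos C = 3372.3, so |AB| ≈ 58.071.
Law of cosines again: cos B = (|AB|² + |BC|² − |CA|²)/(2·|AB|·|BC|) ≈ 0.70029, so ∠B ≈ 45.55°.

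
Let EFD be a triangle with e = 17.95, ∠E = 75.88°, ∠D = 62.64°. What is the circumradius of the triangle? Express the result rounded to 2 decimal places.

R ≈ 9.25

The third angle is ∠F = 180° − ∠D − ∠E = 41.48°.
Law of sines: f = e·sin F/sin E ≈ 12.26.
Law of sines: d = e·sin D/sin E ≈ 16.439.
Circumradius = e/(2 sin E) ≈ 9.2546.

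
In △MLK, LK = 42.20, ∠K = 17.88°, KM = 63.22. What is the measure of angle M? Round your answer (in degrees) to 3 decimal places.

By the law of cosines, ML² = LK² + KM² − 2·LK·KM·cos K = 699.55, so ML ≈ 26.449.
Law of cosines again: cos M = (KM² + ML² − LK²)/(2·KM·ML) ≈ 0.87180, so ∠M ≈ 29.33°.

∠M ≈ 29.332°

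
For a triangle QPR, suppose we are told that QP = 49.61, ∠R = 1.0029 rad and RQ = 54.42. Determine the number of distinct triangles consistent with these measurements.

RQ·sin R = 54.42·sin(1.0029 rad) ≈ 45.88.
Since RQ sin R < QP < RQ (45.88 < 49.61 < 54.42), two triangles exist.

2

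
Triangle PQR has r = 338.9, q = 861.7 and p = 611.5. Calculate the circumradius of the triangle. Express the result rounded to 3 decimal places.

544.895

By the law of cosines, cos P = (q² + r² − p²) / (2·q·r) ≈ 0.82774, so ∠P ≈ 0.596 rad.
Circumradius = p/(2 sin P) ≈ 544.89.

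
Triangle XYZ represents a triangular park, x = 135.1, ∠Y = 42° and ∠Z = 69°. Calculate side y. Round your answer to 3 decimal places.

The third angle is ∠X = 180° − ∠Y − ∠Z = 69.00°.
Law of sines: y = x·sin Y/sin X ≈ 96.831.

96.831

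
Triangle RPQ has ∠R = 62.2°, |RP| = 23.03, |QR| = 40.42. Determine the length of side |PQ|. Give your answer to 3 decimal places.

35.998

By the law of cosines, |PQ|² = |QR|² + |RP|² − 2·|QR|·|RP|·cos R = 1295.9, so |PQ| ≈ 35.998.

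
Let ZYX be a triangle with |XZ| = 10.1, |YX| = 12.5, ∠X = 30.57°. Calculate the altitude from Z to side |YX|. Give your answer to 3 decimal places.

5.137

By the law of cosines, |ZY|² = |YX|² + |XZ|² − 2·|YX|·|XZ|·cos X = 40.855, so |ZY| ≈ 6.3918.
Area = ½·|YX|·|XZ|·sin X ≈ 32.105.
The altitude from Z has length 2·area/|YX| ≈ 5.1368.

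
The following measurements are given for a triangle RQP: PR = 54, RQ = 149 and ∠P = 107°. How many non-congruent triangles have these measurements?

1

PR·sin P = 54·sin(107°) ≈ 51.64.
Since ∠P is not acute, a triangle exists only if RQ > PR; here RQ > PR, so there is exactly one triangle.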